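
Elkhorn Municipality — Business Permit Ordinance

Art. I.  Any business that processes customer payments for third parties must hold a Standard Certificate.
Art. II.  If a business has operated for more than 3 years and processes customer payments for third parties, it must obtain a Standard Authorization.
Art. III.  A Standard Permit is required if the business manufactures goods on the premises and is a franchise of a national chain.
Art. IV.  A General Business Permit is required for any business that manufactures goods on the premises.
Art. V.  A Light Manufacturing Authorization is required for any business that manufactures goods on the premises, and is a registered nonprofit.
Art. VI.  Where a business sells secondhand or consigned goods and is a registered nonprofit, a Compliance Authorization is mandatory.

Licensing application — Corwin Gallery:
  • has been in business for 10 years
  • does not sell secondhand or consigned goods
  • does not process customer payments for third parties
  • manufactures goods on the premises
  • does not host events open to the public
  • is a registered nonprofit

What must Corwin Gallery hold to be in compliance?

Art. I. does not process customer payments for third parties → Standard Certificate not required.
Art. II. years in business 10 > 3; does not process customer payments for third parties → Standard Authorization not required.
Art. III. manufactures goods on the premises; is a registered nonprofit (not: is a franchise of a national chain) → Standard Permit not required.
Art. IV. manufactures goods on the premises → General Business Permit required.
Art. V. manufactures goods on the premises; is a registered nonprofit → Light Manufacturing Authorization required.
Art. VI. does not sell secondhand or consigned goods; is a registered nonprofit → Compliance Authorization not required.

General Business Permit, Light Manufacturing Authorization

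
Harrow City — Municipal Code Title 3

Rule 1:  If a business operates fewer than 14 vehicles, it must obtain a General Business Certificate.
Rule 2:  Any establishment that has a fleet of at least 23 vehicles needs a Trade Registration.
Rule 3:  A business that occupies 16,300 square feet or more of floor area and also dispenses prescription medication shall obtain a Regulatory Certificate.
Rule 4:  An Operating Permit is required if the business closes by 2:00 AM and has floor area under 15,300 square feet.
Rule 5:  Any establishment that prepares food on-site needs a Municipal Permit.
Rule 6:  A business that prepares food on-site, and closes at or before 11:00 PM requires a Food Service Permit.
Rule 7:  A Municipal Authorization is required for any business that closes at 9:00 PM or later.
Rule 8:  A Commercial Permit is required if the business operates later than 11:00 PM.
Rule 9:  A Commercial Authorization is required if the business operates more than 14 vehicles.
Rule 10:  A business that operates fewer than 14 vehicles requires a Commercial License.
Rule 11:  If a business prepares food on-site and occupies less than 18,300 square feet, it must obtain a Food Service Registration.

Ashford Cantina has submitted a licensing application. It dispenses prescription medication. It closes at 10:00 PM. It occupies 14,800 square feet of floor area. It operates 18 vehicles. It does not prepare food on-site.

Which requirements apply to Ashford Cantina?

Commercial Authorization, Municipal Authorization, Operating Permit

Rule 1: vehicles 18 ≥ 14 → General Business Certificate not required.
Rule 2: vehicles 18 < 23 → Trade Registration not required.
Rule 3: floor area 14,800 square feet < 16,300 square feet; dispenses prescription medication → Regulatory Certificate not required.
Rule 4: closes 10:00 PM, at/before 2:00 AM; floor area 14,800 square feet < 15,300 square feet → Operating Permit required.
Rule 5: does not prepare food on-site → Municipal Permit not required.
Rule 6: does not prepare food on-site; closes 10:00 PM, at/before 11:00 PM → Food Service Permit not required.
Rule 7: closes 10:00 PM, after 9:00 PM → Municipal Authorization required.
Rule 8: closes 10:00 PM, at/before 11:00 PM → Commercial Permit not required.
Rule 9: vehicles 18 > 14 → Commercial Authorization required.
Rule 10: vehicles 18 ≥ 14 → Commercial License not required.
Rule 11: does not prepare food on-site; floor area 14,800 square feet < 18,300 square feet → Food Service Registration not required.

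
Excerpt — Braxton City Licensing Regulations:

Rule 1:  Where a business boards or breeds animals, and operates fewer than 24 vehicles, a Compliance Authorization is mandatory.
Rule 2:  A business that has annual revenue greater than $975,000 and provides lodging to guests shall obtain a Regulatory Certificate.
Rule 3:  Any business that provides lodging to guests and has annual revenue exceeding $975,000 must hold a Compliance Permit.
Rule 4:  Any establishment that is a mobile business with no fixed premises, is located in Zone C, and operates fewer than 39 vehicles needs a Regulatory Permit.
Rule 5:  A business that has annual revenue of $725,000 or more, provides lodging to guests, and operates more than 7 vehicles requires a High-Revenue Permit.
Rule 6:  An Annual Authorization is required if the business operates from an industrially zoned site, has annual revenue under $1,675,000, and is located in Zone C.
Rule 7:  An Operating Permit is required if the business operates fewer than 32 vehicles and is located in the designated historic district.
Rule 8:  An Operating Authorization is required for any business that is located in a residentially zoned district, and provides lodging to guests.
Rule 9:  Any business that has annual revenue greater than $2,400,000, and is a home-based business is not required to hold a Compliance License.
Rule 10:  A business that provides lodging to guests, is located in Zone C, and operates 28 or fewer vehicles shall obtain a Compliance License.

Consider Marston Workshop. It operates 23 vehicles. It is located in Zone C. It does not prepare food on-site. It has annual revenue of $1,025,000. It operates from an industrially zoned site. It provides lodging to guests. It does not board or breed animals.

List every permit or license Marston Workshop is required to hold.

Rule 1: does not board or breed animals; vehicles 23 < 24 → Compliance Authorization not required.
Rule 2: revenue $1,025,000 > $975,000; provides lodging to guests → Regulatory Certificate required.
Rule 3: provides lodging to guests; revenue $1,025,000 > $975,000 → Compliance Permit required.
Rule 4: operates from an industrially zoned site (not: is a mobile business with no fixed premises); is located in Zone C; vehicles 23 < 39 → Regulatory Permit not required.
Rule 5: revenue $1,025,000 ≥ $725,000; provides lodging to guests; vehicles 23 > 7 → High-Revenue Permit required.
Rule 6: operates from an industrially zoned site; revenue $1,025,000 < $1,675,000; is located in Zone C → Annual Authorization required.
Rule 7: vehicles 23 < 32; is located in Zone C (not: is located in the designated historic district) → Operating Permit not required.
Rule 8: is located in Zone C (not: is located in a residentially zoned district); provides lodging to guests → Operating Authorization not required.
Rule 9: revenue $1,025,000 ≤ $2,400,000; operates from an industrially zoned site (not: is a home-based business) → Compliance License exemption does not apply.
Rule 10: provides lodging to guests; is located in Zone C; vehicles 23 ≤ 28 → Compliance License required.

Annual Authorization, Compliance License, Compliance Permit, High-Revenue Permit, Regulatory Certificate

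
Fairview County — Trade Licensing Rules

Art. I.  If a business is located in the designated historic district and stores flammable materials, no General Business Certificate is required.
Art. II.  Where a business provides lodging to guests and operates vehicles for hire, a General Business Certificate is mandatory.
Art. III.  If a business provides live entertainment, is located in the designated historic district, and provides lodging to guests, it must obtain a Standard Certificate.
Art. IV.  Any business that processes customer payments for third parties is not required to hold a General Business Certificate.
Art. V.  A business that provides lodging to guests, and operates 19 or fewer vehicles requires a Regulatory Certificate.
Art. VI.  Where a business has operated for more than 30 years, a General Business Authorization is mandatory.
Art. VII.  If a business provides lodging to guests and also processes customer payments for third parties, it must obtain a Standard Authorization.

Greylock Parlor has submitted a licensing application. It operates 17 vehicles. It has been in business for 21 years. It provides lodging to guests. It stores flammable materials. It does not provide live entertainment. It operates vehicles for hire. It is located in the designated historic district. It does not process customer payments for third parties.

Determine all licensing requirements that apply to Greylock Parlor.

Art. I. is located in the designated historic district; stores flammable materials → exempt from General Business Certificate.
Art. II. provides lodging to guests; operates vehicles for hire → General Business Certificate required.
Art. III. does not provide live entertainment; is located in the designated historic district; provides lodging to guests → Standard Certificate not required.
Art. IV. does not process customer payments for third parties → General Business Certificate exemption does not apply.
Art. V. provides lodging to guests; vehicles 17 ≤ 19 → Regulatory Certificate required.
Art. VI. years in business 21 ≤ 30 → General Business Authorization not required.
Art. VII. provides lodging to guests; does not process customer payments for third parties → Standard Authorization not required.

Regulatory Certificate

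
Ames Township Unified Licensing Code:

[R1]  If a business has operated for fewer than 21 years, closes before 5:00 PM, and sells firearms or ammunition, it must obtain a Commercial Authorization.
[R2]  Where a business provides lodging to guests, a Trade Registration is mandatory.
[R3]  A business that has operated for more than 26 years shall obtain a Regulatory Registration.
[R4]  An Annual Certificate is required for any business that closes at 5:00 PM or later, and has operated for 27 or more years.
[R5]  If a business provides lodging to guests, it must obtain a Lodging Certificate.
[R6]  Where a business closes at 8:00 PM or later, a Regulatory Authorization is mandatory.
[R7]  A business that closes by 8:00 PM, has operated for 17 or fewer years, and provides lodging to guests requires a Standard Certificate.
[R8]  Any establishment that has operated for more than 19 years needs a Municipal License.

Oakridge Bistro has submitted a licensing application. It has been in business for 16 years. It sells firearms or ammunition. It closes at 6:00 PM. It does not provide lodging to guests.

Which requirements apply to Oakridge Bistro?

[R1] years in business 16 < 21; closes 6:00 PM, after 5:00 PM; sells firearms or ammunition → Commercial Authorization not required.
[R2] does not provide lodging to guests → Trade Registration not required.
[R3] years in business 16 ≤ 26 → Regulatory Registration not required.
[R4] closes 6:00 PM, after 5:00 PM; years in business 16 < 27 → Annual Certificate not required.
[R5] does not provide lodging to guests → Lodging Certificate not required.
[R6] closes 6:00 PM, at/before 8:00 PM → Regulatory Authorization not required.
[R7] closes 6:00 PM, at/before 8:00 PM; years in business 16 ≤ 17; does not provide lodging to guests → Standard Certificate not required.
[R8] years in business 16 ≤ 19 → Municipal License not required.

None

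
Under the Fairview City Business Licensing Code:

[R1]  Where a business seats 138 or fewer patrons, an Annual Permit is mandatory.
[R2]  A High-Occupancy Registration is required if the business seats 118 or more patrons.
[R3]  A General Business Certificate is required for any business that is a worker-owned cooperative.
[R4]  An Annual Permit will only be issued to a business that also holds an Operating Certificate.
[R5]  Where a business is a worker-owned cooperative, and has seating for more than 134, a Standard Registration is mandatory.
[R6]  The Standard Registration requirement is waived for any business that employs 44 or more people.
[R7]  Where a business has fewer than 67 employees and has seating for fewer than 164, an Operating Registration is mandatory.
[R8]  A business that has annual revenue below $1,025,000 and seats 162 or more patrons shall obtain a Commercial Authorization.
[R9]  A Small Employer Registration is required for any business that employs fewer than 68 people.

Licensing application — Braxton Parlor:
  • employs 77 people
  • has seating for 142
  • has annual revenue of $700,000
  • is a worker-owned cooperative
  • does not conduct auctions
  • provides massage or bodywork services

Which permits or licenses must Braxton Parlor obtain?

General Business Certificate, High-Occupancy Registration

[R1] seating 142 > 138 → Annual Permit not required.
[R2] seating 142 ≥ 118 → High-Occupancy Registration required.
[R3] is a worker-owned cooperative → General Business Certificate required.
[R4] Annual Permit is not required → no effect.
[R5] is a worker-owned cooperative; seating 142 > 134 → Standard Registration required.
[R6] employees 77 ≥ 44 → exempt from Standard Registration.
[R7] employees 77 ≥ 67; seating 142 < 164 → Operating Registration not required.
[R8] revenue $700,000 < $1,025,000; seating 142 < 162 → Commercial Authorization not required.
[R9] employees 77 ≥ 68 → Small Employer Registration not required.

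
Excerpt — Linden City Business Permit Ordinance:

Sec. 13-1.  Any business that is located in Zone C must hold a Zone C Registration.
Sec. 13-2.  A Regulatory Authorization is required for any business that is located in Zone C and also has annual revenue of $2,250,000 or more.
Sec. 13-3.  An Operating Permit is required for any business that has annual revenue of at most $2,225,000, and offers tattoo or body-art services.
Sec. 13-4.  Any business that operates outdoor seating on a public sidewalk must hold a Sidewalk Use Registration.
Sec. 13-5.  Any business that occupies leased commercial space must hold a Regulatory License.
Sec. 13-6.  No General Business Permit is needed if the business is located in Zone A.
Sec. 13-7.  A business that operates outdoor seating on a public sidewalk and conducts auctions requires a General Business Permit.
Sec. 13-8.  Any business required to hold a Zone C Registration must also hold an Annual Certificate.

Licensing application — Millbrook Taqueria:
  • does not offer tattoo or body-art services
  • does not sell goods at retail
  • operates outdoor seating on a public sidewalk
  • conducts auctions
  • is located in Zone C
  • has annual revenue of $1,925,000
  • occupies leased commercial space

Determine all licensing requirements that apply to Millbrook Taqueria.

Sec. 13-1. is located in Zone C → Zone C Registration required.
Sec. 13-2. is located in Zone C; revenue $1,925,000 < $2,250,000 → Regulatory Authorization not required.
Sec. 13-3. revenue $1,925,000 ≤ $2,225,000; does not offer tattoo or body-art services → Operating Permit not required.
Sec. 13-4. operates outdoor seating on a public sidewalk → Sidewalk Use Registration required.
Sec. 13-5. occupies leased commercial space → Regulatory License required.
Sec. 13-6. is located in Zone C (not: is located in Zone A) → General Business Permit exemption does not apply.
Sec. 13-7. operates outdoor seating on a public sidewalk; conducts auctions → General Business Permit required.
Sec. 13-8. Zone C Registration is required → Annual Certificate also required.

Annual Certificate, General Business Permit, Regulatory License, Sidewalk Use Registration, Zone C Registration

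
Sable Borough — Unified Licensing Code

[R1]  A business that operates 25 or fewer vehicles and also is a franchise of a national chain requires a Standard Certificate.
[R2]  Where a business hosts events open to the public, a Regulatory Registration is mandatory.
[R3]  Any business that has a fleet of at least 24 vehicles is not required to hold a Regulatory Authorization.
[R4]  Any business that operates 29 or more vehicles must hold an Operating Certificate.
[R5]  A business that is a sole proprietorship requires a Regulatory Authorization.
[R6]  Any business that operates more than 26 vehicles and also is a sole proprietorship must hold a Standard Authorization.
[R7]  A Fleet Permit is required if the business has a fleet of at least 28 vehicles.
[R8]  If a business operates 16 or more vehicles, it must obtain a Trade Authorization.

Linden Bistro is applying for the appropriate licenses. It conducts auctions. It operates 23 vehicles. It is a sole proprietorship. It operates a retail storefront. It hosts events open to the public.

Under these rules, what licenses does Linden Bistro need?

[R1] vehicles 23 ≤ 25; is a sole proprietorship (not: is a franchise of a national chain) → Standard Certificate not required.
[R2] hosts events open to the public → Regulatory Registration required.
[R3] vehicles 23 < 24 → Regulatory Authorization exemption does not apply.
[R4] vehicles 23 < 29 → Operating Certificate not required.
[R5] is a sole proprietorship → Regulatory Authorization required.
[R6] vehicles 23 ≤ 26; is a sole proprietorship → Standard Authorization not required.
[R7] vehicles 23 < 28 → Fleet Permit not required.
[R8] vehicles 23 ≥ 16 → Trade Authorization required.

Regulatory Authorization, Regulatory Registration, Trade Authorization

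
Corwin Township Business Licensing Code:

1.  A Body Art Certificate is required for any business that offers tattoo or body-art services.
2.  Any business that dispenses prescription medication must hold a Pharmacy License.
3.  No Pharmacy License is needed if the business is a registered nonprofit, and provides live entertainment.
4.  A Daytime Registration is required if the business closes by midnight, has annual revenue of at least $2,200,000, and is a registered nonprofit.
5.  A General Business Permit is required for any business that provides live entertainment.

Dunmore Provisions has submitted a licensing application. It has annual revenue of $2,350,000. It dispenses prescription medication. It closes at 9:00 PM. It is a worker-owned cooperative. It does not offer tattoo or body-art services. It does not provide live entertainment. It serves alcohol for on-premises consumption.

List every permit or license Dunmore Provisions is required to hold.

Pharmacy License

1. does not offer tattoo or body-art services → Body Art Certificate not required.
2. dispenses prescription medication → Pharmacy License required.
3. is a worker-owned cooperative (not: is a registered nonprofit); does not provide live entertainment → Pharmacy License exemption does not apply.
4. closes 9:00 PM, at/before midnight; revenue $2,350,000 ≥ $2,200,000; is a worker-owned cooperative (not: is a registered nonprofit) → Daytime Registration not required.
5. does not provide live entertainment → General Business Permit not required.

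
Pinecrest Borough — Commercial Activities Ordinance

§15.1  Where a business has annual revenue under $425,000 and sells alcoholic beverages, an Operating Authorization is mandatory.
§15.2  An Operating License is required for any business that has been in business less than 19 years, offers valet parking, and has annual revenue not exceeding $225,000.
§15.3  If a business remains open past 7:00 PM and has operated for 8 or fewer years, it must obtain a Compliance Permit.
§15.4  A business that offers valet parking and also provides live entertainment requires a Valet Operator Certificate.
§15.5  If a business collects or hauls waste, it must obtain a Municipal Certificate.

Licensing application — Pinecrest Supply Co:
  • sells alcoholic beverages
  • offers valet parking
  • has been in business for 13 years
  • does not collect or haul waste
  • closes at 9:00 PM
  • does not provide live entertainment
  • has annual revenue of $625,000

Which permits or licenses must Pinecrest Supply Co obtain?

§15.1 revenue $625,000 ≥ $425,000; sells alcoholic beverages → Operating Authorization not required.
§15.2 years in business 13 < 19; offers valet parking; revenue $625,000 > $225,000 → Operating License not required.
§15.3 closes 9:00 PM, after 7:00 PM; years in business 13 > 8 → Compliance Permit not required.
§15.4 offers valet parking; does not provide live entertainment → Valet Operator Certificate not required.
§15.5 does not collect or haul waste → Municipal Certificate not required.

None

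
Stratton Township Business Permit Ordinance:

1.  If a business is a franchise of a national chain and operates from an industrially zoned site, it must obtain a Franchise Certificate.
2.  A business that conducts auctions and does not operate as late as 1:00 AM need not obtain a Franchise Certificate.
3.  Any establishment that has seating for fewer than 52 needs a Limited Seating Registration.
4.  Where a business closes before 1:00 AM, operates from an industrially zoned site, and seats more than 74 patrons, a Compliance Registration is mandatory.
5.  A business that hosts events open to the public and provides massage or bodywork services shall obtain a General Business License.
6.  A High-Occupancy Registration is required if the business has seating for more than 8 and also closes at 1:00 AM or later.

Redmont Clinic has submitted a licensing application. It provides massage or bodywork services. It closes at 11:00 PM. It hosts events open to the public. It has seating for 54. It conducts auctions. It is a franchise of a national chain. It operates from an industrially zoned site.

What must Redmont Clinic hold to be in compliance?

1. is a franchise of a national chain; operates from an industrially zoned site → Franchise Certificate required.
2. conducts auctions; closes 11:00 PM, at/before 1:00 AM → exempt from Franchise Certificate.
3. seating 54 ≥ 52 → Limited Seating Registration not required.
4. closes 11:00 PM, at/before 1:00 AM; operates from an industrially zoned site; seating 54 ≤ 74 → Compliance Registration not required.
5. hosts events open to the public; provides massage or bodywork services → General Business License required.
6. seating 54 > 8; closes 11:00 PM, at/before 1:00 AM → High-Occupancy Registration not required.

General Business License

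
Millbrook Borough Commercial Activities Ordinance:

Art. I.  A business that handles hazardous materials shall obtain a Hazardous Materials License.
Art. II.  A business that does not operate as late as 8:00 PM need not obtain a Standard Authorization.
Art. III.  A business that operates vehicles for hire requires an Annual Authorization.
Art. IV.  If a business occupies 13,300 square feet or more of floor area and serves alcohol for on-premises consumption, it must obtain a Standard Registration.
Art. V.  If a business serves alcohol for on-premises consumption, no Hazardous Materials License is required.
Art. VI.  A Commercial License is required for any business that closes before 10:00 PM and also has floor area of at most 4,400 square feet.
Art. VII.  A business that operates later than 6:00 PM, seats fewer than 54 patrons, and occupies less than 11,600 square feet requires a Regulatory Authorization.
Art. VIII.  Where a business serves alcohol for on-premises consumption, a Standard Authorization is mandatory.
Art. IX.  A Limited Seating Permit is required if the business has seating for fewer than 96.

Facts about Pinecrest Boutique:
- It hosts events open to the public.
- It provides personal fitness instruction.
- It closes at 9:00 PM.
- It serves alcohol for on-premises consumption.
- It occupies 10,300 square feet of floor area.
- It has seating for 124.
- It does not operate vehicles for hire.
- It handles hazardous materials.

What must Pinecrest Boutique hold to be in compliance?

Art. I. handles hazardous materials → Hazardous Materials License required.
Art. II. closes 9:00 PM, after 8:00 PM → Standard Authorization exemption does not apply.
Art. III. does not operate vehicles for hire → Annual Authorization not required.
Art. IV. floor area 10,300 square feet < 13,300 square feet; serves alcohol for on-premises consumption → Standard Registration not required.
Art. V. serves alcohol for on-premises consumption → exempt from Hazardous Materials License.
Art. VI. closes 9:00 PM, at/before 10:00 PM; floor area 10,300 square feet > 4,400 square feet → Commercial License not required.
Art. VII. closes 9:00 PM, after 6:00 PM; seating 124 ≥ 54; floor area 10,300 square feet < 11,600 square feet → Regulatory Authorization not required.
Art. VIII. serves alcohol for on-premises consumption → Standard Authorization required.
Art. IX. seating 124 ≥ 96 → Limited Seating Permit not required.

Standard Authorization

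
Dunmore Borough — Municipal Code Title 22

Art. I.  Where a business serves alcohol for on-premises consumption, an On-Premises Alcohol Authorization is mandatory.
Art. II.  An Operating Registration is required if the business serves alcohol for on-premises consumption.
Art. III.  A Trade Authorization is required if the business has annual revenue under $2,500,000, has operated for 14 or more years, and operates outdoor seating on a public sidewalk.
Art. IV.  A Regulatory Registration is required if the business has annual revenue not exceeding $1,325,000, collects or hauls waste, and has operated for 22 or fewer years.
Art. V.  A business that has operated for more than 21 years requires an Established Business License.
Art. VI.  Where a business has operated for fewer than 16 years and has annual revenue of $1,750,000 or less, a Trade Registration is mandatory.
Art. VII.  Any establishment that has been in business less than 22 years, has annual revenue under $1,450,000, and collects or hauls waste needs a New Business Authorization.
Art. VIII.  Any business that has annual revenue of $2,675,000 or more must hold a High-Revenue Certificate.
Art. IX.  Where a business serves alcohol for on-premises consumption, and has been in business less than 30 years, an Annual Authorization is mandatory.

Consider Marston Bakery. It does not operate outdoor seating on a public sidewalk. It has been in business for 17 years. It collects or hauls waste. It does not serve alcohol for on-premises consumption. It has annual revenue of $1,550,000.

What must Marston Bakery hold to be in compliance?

Art. I. does not serve alcohol for on-premises consumption → On-Premises Alcohol Authorization not required.
Art. II. does not serve alcohol for on-premises consumption → Operating Registration not required.
Art. III. revenue $1,550,000 < $2,500,000; years in business 17 ≥ 14; does not operate outdoor seating on a public sidewalk → Trade Authorization not required.
Art. IV. revenue $1,550,000 > $1,325,000; collects or hauls waste; years in business 17 ≤ 22 → Regulatory Registration not required.
Art. V. years in business 17 ≤ 21 → Established Business License not required.
Art. VI. years in business 17 ≥ 16; revenue $1,550,000 ≤ $1,750,000 → Trade Registration not required.
Art. VII. years in business 17 < 22; revenue $1,550,000 ≥ $1,450,000; collects or hauls waste → New Business Authorization not required.
Art. VIII. revenue $1,550,000 < $2,675,000 → High-Revenue Certificate not required.
Art. IX. does not serve alcohol for on-premises consumption; years in business 17 < 30 → Annual Authorization not required.

None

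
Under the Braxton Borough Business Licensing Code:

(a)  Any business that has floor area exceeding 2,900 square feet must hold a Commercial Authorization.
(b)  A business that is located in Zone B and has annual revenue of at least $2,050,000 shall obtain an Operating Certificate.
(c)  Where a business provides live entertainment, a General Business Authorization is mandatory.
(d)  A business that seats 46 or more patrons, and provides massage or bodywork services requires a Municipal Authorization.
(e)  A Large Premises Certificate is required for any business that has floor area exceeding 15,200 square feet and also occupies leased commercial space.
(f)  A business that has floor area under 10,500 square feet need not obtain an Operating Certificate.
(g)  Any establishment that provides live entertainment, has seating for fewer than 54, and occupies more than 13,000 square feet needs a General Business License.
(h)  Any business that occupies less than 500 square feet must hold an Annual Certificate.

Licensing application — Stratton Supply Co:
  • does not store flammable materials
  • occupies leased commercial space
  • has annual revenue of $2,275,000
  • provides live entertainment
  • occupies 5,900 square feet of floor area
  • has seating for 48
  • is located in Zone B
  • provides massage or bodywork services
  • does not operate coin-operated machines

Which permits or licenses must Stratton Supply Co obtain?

(a) floor area 5,900 square feet > 2,900 square feet → Commercial Authorization required.
(b) is located in Zone B; revenue $2,275,000 ≥ $2,050,000 → Operating Certificate required.
(c) provides live entertainment → General Business Authorization required.
(d) seating 48 ≥ 46; provides massage or bodywork services → Municipal Authorization required.
(e) floor area 5,900 square feet ≤ 15,200 square feet; occupies leased commercial space → Large Premises Certificate not required.
(f) floor area 5,900 square feet < 10,500 square feet → exempt from Operating Certificate.
(g) provides live entertainment; seating 48 < 54; floor area 5,900 square feet ≤ 13,000 square feet → General Business License not required.
(h) floor area 5,900 square feet ≥ 500 square feet → Annual Certificate not required.

Commercial Authorization, General Business Authorization, Municipal Authorization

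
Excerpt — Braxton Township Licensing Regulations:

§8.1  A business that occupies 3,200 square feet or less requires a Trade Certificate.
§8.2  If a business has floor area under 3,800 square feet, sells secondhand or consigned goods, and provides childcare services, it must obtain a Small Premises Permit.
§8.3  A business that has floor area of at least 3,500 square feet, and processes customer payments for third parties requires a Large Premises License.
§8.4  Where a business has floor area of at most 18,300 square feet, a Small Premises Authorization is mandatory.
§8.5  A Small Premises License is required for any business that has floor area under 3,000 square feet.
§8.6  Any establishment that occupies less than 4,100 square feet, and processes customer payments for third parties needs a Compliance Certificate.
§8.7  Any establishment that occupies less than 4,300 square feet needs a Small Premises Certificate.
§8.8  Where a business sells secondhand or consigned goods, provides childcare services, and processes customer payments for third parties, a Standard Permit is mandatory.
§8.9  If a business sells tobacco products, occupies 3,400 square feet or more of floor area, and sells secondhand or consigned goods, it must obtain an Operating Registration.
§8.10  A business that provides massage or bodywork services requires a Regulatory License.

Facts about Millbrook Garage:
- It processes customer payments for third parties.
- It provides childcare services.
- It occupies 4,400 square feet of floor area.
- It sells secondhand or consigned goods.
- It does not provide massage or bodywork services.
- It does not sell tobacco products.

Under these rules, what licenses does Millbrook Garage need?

Large Premises License, Small Premises Authorization, Standard Permit

§8.1 floor area 4,400 square feet > 3,200 square feet → Trade Certificate not required.
§8.2 floor area 4,400 square feet ≥ 3,800 square feet; sells secondhand or consigned goods; provides childcare services → Small Premises Permit not required.
§8.3 floor area 4,400 square feet ≥ 3,500 square feet; processes customer payments for third parties → Large Premises License required.
§8.4 floor area 4,400 square feet ≤ 18,300 square feet → Small Premises Authorization required.
§8.5 floor area 4,400 square feet ≥ 3,000 square feet → Small Premises License not required.
§8.6 floor area 4,400 square feet ≥ 4,100 square feet; processes customer payments for third parties → Compliance Certificate not required.
§8.7 floor area 4,400 square feet ≥ 4,300 square feet → Small Premises Certificate not required.
§8.8 sells secondhand or consigned goods; provides childcare services; processes customer payments for third parties → Standard Permit required.
§8.9 does not sell tobacco products; floor area 4,400 square feet ≥ 3,400 square feet; sells secondhand or consigned goods → Operating Registration not required.
§8.10 does not provide massage or bodywork services → Regulatory License not required.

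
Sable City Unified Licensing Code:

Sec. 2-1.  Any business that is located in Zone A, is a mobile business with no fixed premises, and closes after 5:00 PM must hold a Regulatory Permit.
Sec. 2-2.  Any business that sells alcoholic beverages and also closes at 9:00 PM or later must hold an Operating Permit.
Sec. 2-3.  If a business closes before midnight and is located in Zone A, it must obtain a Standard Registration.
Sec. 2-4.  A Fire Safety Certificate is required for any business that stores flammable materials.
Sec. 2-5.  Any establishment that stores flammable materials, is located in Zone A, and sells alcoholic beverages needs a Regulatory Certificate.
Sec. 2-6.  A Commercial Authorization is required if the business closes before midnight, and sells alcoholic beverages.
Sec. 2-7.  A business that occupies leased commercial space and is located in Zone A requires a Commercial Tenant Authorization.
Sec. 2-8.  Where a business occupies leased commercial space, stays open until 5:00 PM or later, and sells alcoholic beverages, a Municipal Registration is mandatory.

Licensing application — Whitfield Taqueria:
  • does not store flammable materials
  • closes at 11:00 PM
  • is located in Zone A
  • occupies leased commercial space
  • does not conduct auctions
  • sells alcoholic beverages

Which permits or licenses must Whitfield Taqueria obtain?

Sec. 2-1. is located in Zone A; occupies leased commercial space (not: is a mobile business with no fixed premises); closes 11:00 PM, after 5:00 PM → Regulatory Permit not required.
Sec. 2-2. sells alcoholic beverages; closes 11:00 PM, after 9:00 PM → Operating Permit required.
Sec. 2-3. closes 11:00 PM, at/before midnight; is located in Zone A → Standard Registration required.
Sec. 2-4. does not store flammable materials → Fire Safety Certificate not required.
Sec. 2-5. does not store flammable materials; is located in Zone A; sells alcoholic beverages → Regulatory Certificate not required.
Sec. 2-6. closes 11:00 PM, at/before midnight; sells alcoholic beverages → Commercial Authorization required.
Sec. 2-7. occupies leased commercial space; is located in Zone A → Commercial Tenant Authorization required.
Sec. 2-8. occupies leased commercial space; closes 11:00 PM, after 5:00 PM; sells alcoholic beverages → Municipal Registration required.

Commercial Authorization, Commercial Tenant Authorization, Municipal Registration, Operating Permit, Standard Registration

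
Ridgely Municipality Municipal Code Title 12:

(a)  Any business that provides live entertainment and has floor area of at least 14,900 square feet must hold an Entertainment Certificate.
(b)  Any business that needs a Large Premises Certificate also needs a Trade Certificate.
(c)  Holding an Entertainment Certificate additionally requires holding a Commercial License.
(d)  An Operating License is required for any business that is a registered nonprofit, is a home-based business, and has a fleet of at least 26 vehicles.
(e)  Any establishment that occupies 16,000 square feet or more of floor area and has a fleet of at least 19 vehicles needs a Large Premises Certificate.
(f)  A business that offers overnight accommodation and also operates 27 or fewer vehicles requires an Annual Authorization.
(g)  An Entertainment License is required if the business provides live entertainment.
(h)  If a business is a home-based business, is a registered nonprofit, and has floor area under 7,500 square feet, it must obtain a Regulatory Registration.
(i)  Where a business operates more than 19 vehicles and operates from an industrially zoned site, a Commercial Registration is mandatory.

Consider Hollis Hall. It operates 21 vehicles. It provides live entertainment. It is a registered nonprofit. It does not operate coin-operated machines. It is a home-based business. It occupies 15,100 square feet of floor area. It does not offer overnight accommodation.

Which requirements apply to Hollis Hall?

Commercial License, Entertainment Certificate, Entertainment License

(a) provides live entertainment; floor area 15,100 square feet ≥ 14,900 square feet → Entertainment Certificate required.
(b) Large Premises Certificate is not required → no effect.
(c) Entertainment Certificate is required → Commercial License also required.
(d) is a registered nonprofit; is a home-based business; vehicles 21 < 26 → Operating License not required.
(e) floor area 15,100 square feet < 16,000 square feet; vehicles 21 ≥ 19 → Large Premises Certificate not required.
(f) does not offer overnight accommodation; vehicles 21 ≤ 27 → Annual Authorization not required.
(g) provides live entertainment → Entertainment License required.
(h) is a home-based business; is a registered nonprofit; floor area 15,100 square feet ≥ 7,500 square feet → Regulatory Registration not required.
(i) vehicles 21 > 19; is a home-based business (not: operates from an industrially zoned site) → Commercial Registration not required.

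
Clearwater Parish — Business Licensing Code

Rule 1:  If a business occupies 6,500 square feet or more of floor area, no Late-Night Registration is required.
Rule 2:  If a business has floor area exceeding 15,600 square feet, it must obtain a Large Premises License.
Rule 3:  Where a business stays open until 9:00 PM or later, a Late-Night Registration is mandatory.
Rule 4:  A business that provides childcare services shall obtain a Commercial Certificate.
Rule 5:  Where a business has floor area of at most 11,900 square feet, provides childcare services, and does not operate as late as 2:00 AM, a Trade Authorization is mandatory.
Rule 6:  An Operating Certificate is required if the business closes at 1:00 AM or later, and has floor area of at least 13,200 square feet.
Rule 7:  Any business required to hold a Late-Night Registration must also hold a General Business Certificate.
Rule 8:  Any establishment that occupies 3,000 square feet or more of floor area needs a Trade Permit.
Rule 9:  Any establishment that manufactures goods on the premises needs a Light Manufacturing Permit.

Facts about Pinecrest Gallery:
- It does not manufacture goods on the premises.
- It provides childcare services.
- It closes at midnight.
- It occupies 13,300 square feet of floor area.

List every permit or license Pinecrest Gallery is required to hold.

Commercial Certificate, Trade Permit

Rule 1: floor area 13,300 square feet ≥ 6,500 square feet → exempt from Late-Night Registration.
Rule 2: floor area 13,300 square feet ≤ 15,600 square feet → Large Premises License not required.
Rule 3: closes midnight, after 9:00 PM → Late-Night Registration required.
Rule 4: provides childcare services → Commercial Certificate required.
Rule 5: floor area 13,300 square feet > 11,900 square feet; provides childcare services; closes midnight, at/before 2:00 AM → Trade Authorization not required.
Rule 6: closes midnight, at/before 1:00 AM; floor area 13,300 square feet ≥ 13,200 square feet → Operating Certificate not required.
Rule 7: Late-Night Registration is not required → no effect.
Rule 8: floor area 13,300 square feet ≥ 3,000 square feet → Trade Permit required.
Rule 9: does not manufacture goods on the premises → Light Manufacturing Permit not required.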